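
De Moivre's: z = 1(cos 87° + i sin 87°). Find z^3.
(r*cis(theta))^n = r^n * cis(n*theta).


r^3 = 1^3 = 1
n*theta = 3*87° = 261° = 261° (mod 360)
a = 1*cos(261°) = -0.1564
b = 1*sin(261°) = -0.9877

1 cis(261°) = -0.1564 - 0.9877i


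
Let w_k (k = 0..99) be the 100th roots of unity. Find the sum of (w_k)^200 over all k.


The roots are w_k = w^k with w = e^(2*pi*i/100), and (w^k)^200 = (w^200)^k.
So S = 1 + u + u^2 + ... + u^(99) with u = w^200.
200 = 2*100 + 0, so 200 is a multiple of 100 and u = (w^100)^2 = 1.
Every one of the 100 terms equals 1: S = 100

S = 100


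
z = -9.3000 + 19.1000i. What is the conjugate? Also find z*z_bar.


z_bar = -9.3000 - 19.1000i
z*z_bar = (-9.3)^2 + 19.1^2 = 86.49 + 364.81 = 451.3

z_bar = -9.3000 - 19.1000i, z*z_bar = 451.3


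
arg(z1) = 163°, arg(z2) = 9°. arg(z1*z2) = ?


arg(z1*z2) = 163° + 9° = 172°
Normalized to (-180°, 180°]: 172°

172°


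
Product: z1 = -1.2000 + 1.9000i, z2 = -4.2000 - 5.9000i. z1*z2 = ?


Real = -1.2*(-4.2) - 1.9*(-5.9) = 5.04 - (-11.21) = 16.25
Imag = -1.2*(-5.9) - (4.2)*1.9 = 7.08 - (7.98) = -0.9

16.2500 - 0.9000i


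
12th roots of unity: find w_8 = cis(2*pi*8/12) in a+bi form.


Angle = 360*8/12 = 240°
a = cos(240°) = -0.5000
b = sin(240°) = -0.8660

-0.5000 - 0.8660i


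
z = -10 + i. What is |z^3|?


|z| = sqrt(100+1) = sqrt(101) = 10.0499
|z^3| = |z|^3 = (sqrt(101))^3 = 101*sqrt(101)

|z^3| = 101*sqrt(101) ≈ 1015.0374


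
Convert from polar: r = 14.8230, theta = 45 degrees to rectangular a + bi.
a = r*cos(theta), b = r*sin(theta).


a = 14.8230*cos(45°) = 14.8230*0.707107 = 10.4814
b = 14.8230*sin(45°) = 14.8230*0.707107 = 10.4814

10.4814 + 10.4814i


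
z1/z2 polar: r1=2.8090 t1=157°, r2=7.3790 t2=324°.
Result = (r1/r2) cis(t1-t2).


r = 2.8090 / 7.3790 = 0.3807
theta = 157° - 324° = -167° = 193° (mod 360)

0.3807 cis(193°)


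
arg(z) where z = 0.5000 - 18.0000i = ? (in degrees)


Re = 0.5, Im = -18
arg = atan2(-18, 0.5) = -88.4089 degrees

arg(z) = -88.4089 degrees


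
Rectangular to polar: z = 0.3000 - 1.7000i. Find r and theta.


r = sqrt(0.09+2.89) = sqrt(2.98) = 1.7263
theta = atan2(-1.7, 0.3) = -79.9920 degrees

r = 1.7263, theta = -79.9920 degrees


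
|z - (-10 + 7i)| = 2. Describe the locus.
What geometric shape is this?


|z - z0| = r is a circle with center z0 and radius r.
Center = (-10, 7), radius = 2

Circle with center (-10, 7) and radius 2


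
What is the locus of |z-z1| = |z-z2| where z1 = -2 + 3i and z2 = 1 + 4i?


Equal distances means the locus is the perpendicular bisector of z1 and z2.
Midpoint = ((-2+1)/2, (3+4)/2) = (-0.5000, 3.5000)

Perpendicular bisector through (-0.5000, 3.5000)


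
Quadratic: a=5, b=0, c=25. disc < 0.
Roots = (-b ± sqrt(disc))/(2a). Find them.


disc = 0^2 - 4*5*25 = 0 - 500 = -500
sqrt(|disc|) = sqrt(500) = 22.3607
Real part = 0/(2*5) = 0
Imag part = 22.3607/(2*5) = 2.2361

0 ± 2.2361i


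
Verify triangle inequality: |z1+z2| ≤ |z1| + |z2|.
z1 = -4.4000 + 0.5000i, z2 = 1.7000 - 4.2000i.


|z1| = sqrt((-4.4)^2 + 0.5^2) = sqrt(19.61) = 4.4283
|z2| = sqrt(1.7^2 + (-4.2)^2) = sqrt(20.53) = 4.5310
z1+z2 = -2.7000 - 3.7000i
|z1+z2| = sqrt(20.98) = 4.5804
|z1|+|z2| = 4.4283 + 4.5310 = 8.9593

|z1+z2| = 4.5804 ≤ |z1|+|z2| = 8.9593 (verified)


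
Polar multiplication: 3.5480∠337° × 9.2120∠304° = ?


r = 3.5480 * 9.2120 = 32.6842
theta = 337° + 304° = 641° = 281° (mod 360)

32.6842 cis(281°)


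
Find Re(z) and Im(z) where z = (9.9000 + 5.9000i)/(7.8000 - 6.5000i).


Multiply by conjugate: (9.9000 + 5.9000i)(7.8000 + 6.5000i) / (7.8^2 + (-6.5)^2)
Numerator real = 9.9*7.8 + 5.9*(-6.5) = 38.87
Numerator imag = 5.9*7.8 - 9.9*(-6.5) = 110.37
Denominator = 103.09
Re(z) = 38.87/103.09 = 0.3770
Im(z) = 110.37/103.09 = 1.0706

Re(z) = 0.3770, Im(z) = 1.0706


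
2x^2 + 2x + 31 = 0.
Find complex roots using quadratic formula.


disc = 2^2 - 4*2*31 = 4 - 248 = -244
sqrt(|disc|) = sqrt(244) = 15.6205
Real part = -2/(2*2) = -0.5000
Imag part = 15.6205/(2*2) = 3.9051

-0.5000 ± 3.9051i


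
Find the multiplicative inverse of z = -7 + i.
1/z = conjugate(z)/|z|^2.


|z|^2 = 49+1 = 50
1/z = (-7 - 1i)/50

1/z = -0.1400 - 0.0200i


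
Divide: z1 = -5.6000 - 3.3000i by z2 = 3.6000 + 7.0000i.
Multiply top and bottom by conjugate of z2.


Conjugate of z2 = 3.6000 - 7.0000i
Numerator: (-5.6000 - 3.3000i)(3.6000 - 7.0000i) = -43.2600 + 27.3200i
Denominator: 3.6^2 + 7^2 = 61.96
Result = (-43.2600 + 27.3200i)/61.96

-0.6982 + 0.4409i


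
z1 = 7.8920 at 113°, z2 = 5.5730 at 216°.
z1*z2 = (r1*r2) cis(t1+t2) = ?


r = 7.8920 * 5.5730 = 43.9821
theta = 113° + 216° = 329° = 329° (mod 360)

43.9821 cis(329°)


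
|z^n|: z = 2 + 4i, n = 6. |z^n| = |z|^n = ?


|z| = sqrt(4+16) = sqrt(20) = 4.4721
|z^6| = |z|^6 = (sqrt(20))^6 = 20^3 = 8000

|z^6| = 8000


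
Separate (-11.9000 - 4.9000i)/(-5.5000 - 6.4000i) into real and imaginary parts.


Multiply by conjugate: (-11.9000 - 4.9000i)(-5.5000 + 6.4000i) / ((-5.5)^2 + (-6.4)^2)
Numerator real = -11.9*(-5.5) - (4.9)*(-6.4) = 96.81
Numerator imag = -4.9*(-5.5) - (-11.9)*(-6.4) = -49.21
Denominator = 71.21
Re(z) = 96.81/71.21 = 1.3595
Im(z) = -49.21/71.21 = -0.6911

Re(z) = 1.3595, Im(z) = -0.6911


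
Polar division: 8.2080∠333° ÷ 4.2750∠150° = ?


r = 8.2080 / 4.2750 = 1.9200
theta = 333° - 150° = 183° = 183° (mod 360)

1.9200 cis(183°)


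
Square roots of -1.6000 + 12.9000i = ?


|z| = sqrt(2.56+166.41) = 12.9988
sqrt((|z|+a)/2) = sqrt((12.9988+(-1.6))/2) = sqrt(5.6994) = 2.3873
sqrt((|z|-a)/2) = sqrt((12.9988-(-1.6))/2) = sqrt(7.2994) = 2.7017

±(2.3873 + 2.7017i) i.e. 2.3873 + 2.7017i and -2.3873 - 2.7017i


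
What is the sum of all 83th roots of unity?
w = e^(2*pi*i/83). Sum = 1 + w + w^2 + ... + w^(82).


The sum of all 83th roots of unity is 0.
Geometric series: (1 - w^83)/(1 - w) = (1-1)/(1-w) = 0 since w^83 = 1, w ≠ 1.
Alternatively: coefficient of z^82 in z^83 - 1 is 0.

0


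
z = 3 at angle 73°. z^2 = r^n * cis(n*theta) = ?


r^2 = 3^2 = 9
n*theta = 2*73° = 146° = 146° (mod 360)
a = 9*cos(146°) = -7.4613
b = 9*sin(146°) = 5.0327

9 cis(146°) = -7.4613 + 5.0327i


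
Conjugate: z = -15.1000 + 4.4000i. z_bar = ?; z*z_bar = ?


z_bar = -15.1000 - 4.4000i
z*z_bar = (-15.1)^2 + 4.4^2 = 228.01 + 19.36 = 247.37

z_bar = -15.1000 - 4.4000i, z*z_bar = 247.37


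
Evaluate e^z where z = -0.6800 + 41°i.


e^-0.6800 = 0.5066
cos(41°) = 0.7547
sin(41°) = 0.6561
Real = 0.5066*0.7547 = 0.3823
Imag = 0.5066*0.6561 = 0.3324

0.3823 + 0.3324i


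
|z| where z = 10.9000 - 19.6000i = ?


|z| = sqrt(10.9^2 + (-19.6)^2) = sqrt(118.81 + 384.16) = sqrt(502.97) = 22.4270

|z| = 22.4270


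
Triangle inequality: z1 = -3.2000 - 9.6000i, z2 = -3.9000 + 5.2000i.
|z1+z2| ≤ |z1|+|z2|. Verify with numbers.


|z1| = sqrt((-3.2)^2 + (-9.6)^2) = sqrt(102.4) = 10.1193
|z2| = sqrt((-3.9)^2 + 5.2^2) = sqrt(42.25) = 6.5000
z1+z2 = -7.1000 - 4.4000i
|z1+z2| = sqrt(69.77) = 8.3528
|z1|+|z2| = 10.1193 + 6.5000 = 16.6193

|z1+z2| = 8.3528 ≤ |z1|+|z2| = 16.6193 (verified)


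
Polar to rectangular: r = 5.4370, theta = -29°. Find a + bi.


a = 5.4370*cos(-29°) = 5.4370*0.87462 = 4.7553
b = 5.4370*sin(-29°) = 5.4370*(-0.4848) = -2.6359

4.7553 - 2.6359i


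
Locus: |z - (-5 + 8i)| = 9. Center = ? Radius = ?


|z - z0| = r is a circle with center z0 and radius r.
Center = (-5, 8), radius = 9

Circle with center (-5, 8) and radius 9


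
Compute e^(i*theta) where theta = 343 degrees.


cos(343°) = 0.9563
sin(343°) = -0.2924

e^(i*343°) = 0.9563 - 0.2924i


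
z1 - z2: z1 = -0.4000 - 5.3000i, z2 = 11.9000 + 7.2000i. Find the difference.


Real: -0.4 - 11.9 = -12.3
Imag: -5.3 - 7.2 = -12.5

-12.3000 - 12.5000i


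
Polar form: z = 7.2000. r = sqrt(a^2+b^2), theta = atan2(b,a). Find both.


r = sqrt(51.84+0) = sqrt(51.84) = 7.2000
theta = atan2(0, 7.2) = 0 degrees

r = 7.2000, theta = 0 degrees


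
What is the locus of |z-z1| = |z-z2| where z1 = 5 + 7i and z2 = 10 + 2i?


Equal distances means the locus is the perpendicular bisector of z1 and z2.
Midpoint = ((5+10)/2, (7+2)/2) = (7.5000, 4.5000)

Perpendicular bisector through (7.5000, 4.5000)


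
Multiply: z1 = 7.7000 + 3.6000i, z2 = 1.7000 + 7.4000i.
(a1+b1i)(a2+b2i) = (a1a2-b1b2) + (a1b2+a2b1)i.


Real = 7.7*1.7 - 3.6*7.4 = 13.09 - 26.64 = -13.55
Imag = 7.7*7.4 + 1.7*3.6 = 56.98 + 6.12 = 63.1

-13.5500 + 63.1000i


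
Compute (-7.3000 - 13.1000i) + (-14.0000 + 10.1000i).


Real: -7.3 - 14 = -21.3
Imag: -13.1 + 10.1 = -3

-21.3000 - 3.0000i


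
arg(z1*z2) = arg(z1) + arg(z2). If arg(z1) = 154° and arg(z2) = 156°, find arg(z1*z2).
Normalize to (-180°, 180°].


arg(z1*z2) = 154° + 156° = 310°
Normalized to (-180°, 180°]: -50°

-50°


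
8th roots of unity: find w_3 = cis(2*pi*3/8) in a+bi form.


Angle = 360*3/8 = 135°
a = cos(135°) = -0.7071
b = sin(135°) = 0.7071

-0.7071 + 0.7071i


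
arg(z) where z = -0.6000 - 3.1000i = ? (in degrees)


Re = -0.6, Im = -3.1
arg = atan2(-3.1, -0.6) = -100.9541 degrees

arg(z) = -100.9541 degrees


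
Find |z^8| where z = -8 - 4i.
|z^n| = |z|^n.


|z| = sqrt(64+16) = sqrt(80) = 8.9443
|z^8| = |z|^8 = (sqrt(80))^8 = 80^4 = 40960000

|z^8| = 40960000


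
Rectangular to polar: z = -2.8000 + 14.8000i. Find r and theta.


r = sqrt(7.84+219.04) = sqrt(226.88) = 15.0625
theta = atan2(14.8, -2.8) = 100.7131 degrees

r = 15.0625, theta = 100.7131 degrees


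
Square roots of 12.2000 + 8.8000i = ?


|z| = sqrt(148.84+77.44) = 15.0426
sqrt((|z|+a)/2) = sqrt((15.0426+12.2)/2) = sqrt(13.6213) = 3.6907
sqrt((|z|-a)/2) = sqrt((15.0426-12.2)/2) = sqrt(1.4213) = 1.1922

±(3.6907 + 1.1922i) i.e. 3.6907 + 1.1922i and -3.6907 - 1.1922i


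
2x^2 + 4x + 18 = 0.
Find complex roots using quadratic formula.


disc = 4^2 - 4*2*18 = 16 - 144 = -128
sqrt(|disc|) = sqrt(128) = 11.3137
Real part = -4/(2*2) = -1.0000
Imag part = 11.3137/(2*2) = 2.8284

-1.0000 ± 2.8284i


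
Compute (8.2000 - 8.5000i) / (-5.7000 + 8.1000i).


Conjugate of z2 = -5.7000 - 8.1000i
Numerator: (8.2000 - 8.5000i)(-5.7000 - 8.1000i) = -115.5900 - 17.9700i
Denominator: (-5.7)^2 + 8.1^2 = 98.1
Result = (-115.5900 - 17.9700i)/98.1

-1.1783 - 0.1832i


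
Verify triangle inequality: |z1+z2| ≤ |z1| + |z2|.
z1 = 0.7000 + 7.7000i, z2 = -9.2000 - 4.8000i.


|z1| = sqrt(0.7^2 + 7.7^2) = sqrt(59.78) = 7.7318
|z2| = sqrt((-9.2)^2 + (-4.8)^2) = sqrt(107.68) = 10.3769
z1+z2 = -8.5000 + 2.9000i
|z1+z2| = sqrt(80.66) = 8.9811
|z1|+|z2| = 7.7318 + 10.3769 = 18.1087

|z1+z2| = 8.9811 ≤ |z1|+|z2| = 18.1087 (verified)


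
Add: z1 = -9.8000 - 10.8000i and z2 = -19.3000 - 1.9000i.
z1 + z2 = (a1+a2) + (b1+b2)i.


Real: -9.8 - 19.3 = -29.1
Imag: -10.8 - 1.9 = -12.7

-29.1000 - 12.7000i


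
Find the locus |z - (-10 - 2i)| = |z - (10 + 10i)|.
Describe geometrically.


Equal distances means the locus is the perpendicular bisector of z1 and z2.
Midpoint = ((-10+10)/2, (-2+10)/2) = (0, 4.0000)

Perpendicular bisector through (0, 4.0000)


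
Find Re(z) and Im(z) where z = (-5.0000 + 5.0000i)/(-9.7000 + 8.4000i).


Multiply by conjugate: (-5.0000 + 5.0000i)(-9.7000 - 8.4000i) / ((-9.7)^2 + 8.4^2)
Numerator real = -5*(-9.7) + 5*8.4 = 90.5
Numerator imag = 5*(-9.7) - (-5)*8.4 = -6.5
Denominator = 164.65
Re(z) = 90.5/164.65 = 0.5497
Im(z) = -6.5/164.65 = -0.0395

Re(z) = 0.5497, Im(z) = -0.0395


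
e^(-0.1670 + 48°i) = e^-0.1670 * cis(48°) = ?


e^-0.1670 = 0.8462
cos(48°) = 0.6691
sin(48°) = 0.7431
Real = 0.8462*0.6691 = 0.5662
Imag = 0.8462*0.7431 = 0.6288

0.5662 + 0.6288i


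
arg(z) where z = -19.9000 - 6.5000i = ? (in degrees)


Re = -19.9, Im = -6.5
arg = atan2(-6.5, -19.9) = -161.9112 degrees

arg(z) = -161.9112 degrees


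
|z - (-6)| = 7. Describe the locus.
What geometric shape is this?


|z - z0| = r is a circle with center z0 and radius r.
Center = (-6, 0), radius = 7

Circle with center (-6, 0) and radius 7


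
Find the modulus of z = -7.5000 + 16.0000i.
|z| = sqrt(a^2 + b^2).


|z| = sqrt((-7.5)^2 + 16^2) = sqrt(56.25 + 256) = sqrt(312.25) = 17.6706

|z| = 17.6706


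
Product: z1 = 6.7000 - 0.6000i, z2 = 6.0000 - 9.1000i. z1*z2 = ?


Real = 6.7*6 - (-0.6)*(-9.1) = 40.2 - 5.46 = 34.74
Imag = 6.7*(-9.1) + 6*(-0.6) = -60.97 - (3.6) = -64.57

34.7400 - 64.5700i


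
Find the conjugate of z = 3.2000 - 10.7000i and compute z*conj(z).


z_bar = 3.2000 + 10.7000i
z*z_bar = 3.2^2 + (-10.7)^2 = 10.24 + 114.49 = 124.73

z_bar = 3.2000 + 10.7000i, z*z_bar = 124.73


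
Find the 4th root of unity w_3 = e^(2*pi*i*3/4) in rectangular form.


Angle = 360*3/4 = 270°
a = cos(270°) = 0
b = sin(270°) = -1.0000

0 - 1.0000i


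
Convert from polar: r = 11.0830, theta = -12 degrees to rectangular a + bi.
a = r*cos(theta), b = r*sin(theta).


a = 11.0830*cos(-12°) = 11.0830*0.97815 = 10.8408
b = 11.0830*sin(-12°) = 11.0830*(-0.20791) = -2.3043

10.8408 - 2.3043i


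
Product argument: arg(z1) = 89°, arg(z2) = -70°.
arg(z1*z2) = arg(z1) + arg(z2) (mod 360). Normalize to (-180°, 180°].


arg(z1*z2) = 89° - 70° = 19°
Normalized to (-180°, 180°]: 19°

19°


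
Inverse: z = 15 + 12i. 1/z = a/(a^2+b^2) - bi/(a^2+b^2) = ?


|z|^2 = 225+144 = 369
1/z = (15 - 12i)/369

1/z = 0.0407 - 0.0325i


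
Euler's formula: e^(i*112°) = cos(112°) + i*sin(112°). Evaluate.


cos(112°) = -0.3746
sin(112°) = 0.9272

e^(i*112°) = -0.3746 + 0.9272i


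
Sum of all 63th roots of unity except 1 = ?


With w = e^(2*pi*i/63), all 63 of the 63th roots of unity w^0 = 1, w, ..., w^(62) sum to 0: 1 + w + ... + w^(62) = (1 - w^63)/(1 - w) = 0 since w^63 = 1, w ≠ 1.
Removing the root 1: w + w^2 + ... + w^(62) = 0 - 1 = -1

Sum = -1


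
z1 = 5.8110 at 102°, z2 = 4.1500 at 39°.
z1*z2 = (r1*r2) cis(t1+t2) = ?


r = 5.8110 * 4.1500 = 24.1157
theta = 102° + 39° = 141° = 141° (mod 360)

24.1157 cis(141°)


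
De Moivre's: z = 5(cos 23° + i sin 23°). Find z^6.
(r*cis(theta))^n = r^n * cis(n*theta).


r^6 = 5^6 = 15625
n*theta = 6*23° = 138° = 138° (mod 360)
a = 15625*cos(138°) = -11611.6379
b = 15625*sin(138°) = 10455.1657

15625 cis(138°) = -11611.6379 + 10455.1657i


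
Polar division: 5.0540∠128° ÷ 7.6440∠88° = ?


r = 5.0540 / 7.6440 = 0.6612
theta = 128° - 88° = 40° = 40° (mod 360)

0.6612 cis(40°)


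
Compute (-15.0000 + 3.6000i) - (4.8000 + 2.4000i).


Real: -15 - 4.8 = -19.8
Imag: 3.6 - 2.4 = 1.2

-19.8000 + 1.2000i


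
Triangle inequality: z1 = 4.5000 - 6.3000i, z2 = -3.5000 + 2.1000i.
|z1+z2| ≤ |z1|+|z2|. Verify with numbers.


|z1| = sqrt(4.5^2 + (-6.3)^2) = sqrt(59.94) = 7.7421
|z2| = sqrt((-3.5)^2 + 2.1^2) = sqrt(16.66) = 4.0817
z1+z2 = 1.0000 - 4.2000i
|z1+z2| = sqrt(18.64) = 4.3174
|z1|+|z2| = 7.7421 + 4.0817 = 11.8238

|z1+z2| = 4.3174 ≤ |z1|+|z2| = 11.8238 (verified)


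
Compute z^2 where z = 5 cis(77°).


r^2 = 5^2 = 25
n*theta = 2*77° = 154° = 154° (mod 360)
a = 25*cos(154°) = -22.4699
b = 25*sin(154°) = 10.9593

25 cis(154°) = -22.4699 + 10.9593i


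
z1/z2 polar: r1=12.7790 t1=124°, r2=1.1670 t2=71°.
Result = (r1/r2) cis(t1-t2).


r = 12.7790 / 1.1670 = 10.9503
theta = 124° - 71° = 53° = 53° (mod 360)

10.9503 cis(53°)


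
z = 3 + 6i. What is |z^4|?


|z| = sqrt(9+36) = sqrt(45) = 6.7082
|z^4| = |z|^4 = (sqrt(45))^4 = 45^2 = 2025

|z^4| = 2025


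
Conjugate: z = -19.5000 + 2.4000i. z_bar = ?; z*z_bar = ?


z_bar = -19.5000 - 2.4000i
z*z_bar = (-19.5)^2 + 2.4^2 = 380.25 + 5.76 = 386.01

z_bar = -19.5000 - 2.4000i, z*z_bar = 386.01


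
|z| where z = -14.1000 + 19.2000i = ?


|z| = sqrt((-14.1)^2 + 19.2^2) = sqrt(198.81 + 368.64) = sqrt(567.45) = 23.8212

|z| = 23.8212


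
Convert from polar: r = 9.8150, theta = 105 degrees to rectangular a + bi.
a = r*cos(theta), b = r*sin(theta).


a = 9.8150*cos(105°) = 9.8150*(-0.25882) = -2.5403
b = 9.8150*sin(105°) = 9.8150*0.96593 = 9.4806

-2.5403 + 9.4806i


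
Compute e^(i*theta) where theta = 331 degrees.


cos(331°) = 0.8746
sin(331°) = -0.4848

e^(i*331°) = 0.8746 - 0.4848i


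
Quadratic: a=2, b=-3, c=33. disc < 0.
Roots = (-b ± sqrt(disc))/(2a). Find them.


disc = (-3)^2 - 4*2*33 = 9 - 264 = -255
sqrt(|disc|) = sqrt(255) = 15.9687
Real part = 3/(2*2) = 0.7500
Imag part = 15.9687/(2*2) = 3.9922

0.7500 ± 3.9922i


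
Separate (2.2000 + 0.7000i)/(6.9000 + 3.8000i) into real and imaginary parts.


Multiply by conjugate: (2.2000 + 0.7000i)(6.9000 - 3.8000i) / (6.9^2 + 3.8^2)
Numerator real = 2.2*6.9 + 0.7*3.8 = 17.84
Numerator imag = 0.7*6.9 - 2.2*3.8 = -3.53
Denominator = 62.05
Re(z) = 17.84/62.05 = 0.2875
Im(z) = -3.53/62.05 = -0.0569

Re(z) = 0.2875, Im(z) = -0.0569


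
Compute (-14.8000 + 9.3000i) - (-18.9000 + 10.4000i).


Real: -14.8 + 18.9 = 4.1
Imag: 9.3 - 10.4 = -1.1

4.1000 - 1.1000i


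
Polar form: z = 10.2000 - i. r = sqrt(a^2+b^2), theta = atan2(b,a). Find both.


r = sqrt(104.04+1) = sqrt(105.04) = 10.2489
theta = atan2(-1, 10.2) = -5.5993 degrees

r = 10.2489, theta = -5.5993 degrees


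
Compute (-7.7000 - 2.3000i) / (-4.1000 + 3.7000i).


Conjugate of z2 = -4.1000 - 3.7000i
Numerator: (-7.7000 - 2.3000i)(-4.1000 - 3.7000i) = 23.0600 + 37.9200i
Denominator: (-4.1)^2 + 3.7^2 = 30.5
Result = (23.0600 + 37.9200i)/30.5

0.7561 + 1.2433i


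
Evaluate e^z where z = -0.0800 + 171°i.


e^-0.0800 = 0.92312
cos(171°) = -0.9877
sin(171°) = 0.1564
Real = 0.92312*(-0.9877) = -0.9118
Imag = 0.92312*0.1564 = 0.1444

-0.9118 + 0.1444i


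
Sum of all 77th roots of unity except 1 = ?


With w = e^(2*pi*i/77), all 77 of the 77th roots of unity w^0 = 1, w, ..., w^(76) sum to 0: 1 + w + ... + w^(76) = (1 - w^77)/(1 - w) = 0 since w^77 = 1, w ≠ 1.
Removing the root 1: w + w^2 + ... + w^(76) = 0 - 1 = -1

Sum = -1


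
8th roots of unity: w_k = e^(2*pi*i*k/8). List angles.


The 8th roots of unity are cis(360k/8°) for k=0..7
Angle step = 360/8 = 45°
Primitive root: cis(45°)
Primitive root = 0.7071 + 0.7071i

8 roots at angles: 0°, 45°, 90°, 135°, 180°, 225°, 270°, 315°


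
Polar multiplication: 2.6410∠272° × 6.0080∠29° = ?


r = 2.6410 * 6.0080 = 15.8671
theta = 272° + 29° = 301° = 301° (mod 360)

15.8671 cis(301°)


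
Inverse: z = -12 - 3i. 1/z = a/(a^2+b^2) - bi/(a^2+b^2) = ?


|z|^2 = 144+9 = 153
1/z = (-12 + 3i)/153

1/z = -0.0784 + 0.0196i


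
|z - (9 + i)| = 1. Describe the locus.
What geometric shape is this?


|z - z0| = r is a circle with center z0 and radius r.
Center = (9, 1), radius = 1

Circle with center (9, 1) and radius 1


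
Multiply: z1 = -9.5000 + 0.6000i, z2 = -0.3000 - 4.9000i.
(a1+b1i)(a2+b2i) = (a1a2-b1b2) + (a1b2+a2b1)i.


Real = -9.5*(-0.3) - 0.6*(-4.9) = 2.85 - (-2.94) = 5.79
Imag = -9.5*(-4.9) - (0.3)*0.6 = 46.55 - (0.18) = 46.37

5.7900 + 46.3700i


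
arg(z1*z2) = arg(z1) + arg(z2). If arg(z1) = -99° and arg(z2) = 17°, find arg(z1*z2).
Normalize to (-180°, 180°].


arg(z1*z2) = -99° + 17° = -82°
Normalized to (-180°, 180°]: -82°

-82°


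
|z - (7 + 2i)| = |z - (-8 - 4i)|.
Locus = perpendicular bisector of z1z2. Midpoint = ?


Equal distances means the locus is the perpendicular bisector of z1 and z2.
Midpoint = ((7+(-8))/2, (2+(-4))/2) = (-0.5000, -1.0000)

Perpendicular bisector through (-0.5000, -1.0000)


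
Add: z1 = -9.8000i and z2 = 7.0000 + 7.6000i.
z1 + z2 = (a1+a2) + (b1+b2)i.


Real: 0 + 7 = 7
Imag: -9.8 + 7.6 = -2.2

7.0000 - 2.2000i


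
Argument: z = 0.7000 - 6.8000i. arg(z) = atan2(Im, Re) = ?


Re = 0.7, Im = -6.8
arg = atan2(-6.8, 0.7) = -84.1226 degrees

arg(z) = -84.1226 degrees


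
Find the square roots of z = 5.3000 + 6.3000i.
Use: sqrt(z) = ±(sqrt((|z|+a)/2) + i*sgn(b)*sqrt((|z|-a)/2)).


|z| = sqrt(28.09+39.69) = 8.2329
sqrt((|z|+a)/2) = sqrt((8.2329+5.3)/2) = sqrt(6.7664) = 2.6012
sqrt((|z|-a)/2) = sqrt((8.2329-5.3)/2) = sqrt(1.4664) = 1.2110

±(2.6012 + 1.2110i) i.e. 2.6012 + 1.2110i and -2.6012 - 1.2110i


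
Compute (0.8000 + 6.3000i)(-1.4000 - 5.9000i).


Real = 0.8*(-1.4) - 6.3*(-5.9) = -1.12 - (-37.17) = 36.05
Imag = 0.8*(-5.9) - (1.4)*6.3 = -4.72 - (8.82) = -13.54

36.0500 - 13.5400i


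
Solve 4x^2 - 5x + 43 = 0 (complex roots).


disc = (-5)^2 - 4*4*43 = 25 - 688 = -663
sqrt(|disc|) = sqrt(663) = 25.7488
Real part = 5/(2*4) = 0.6250
Imag part = 25.7488/(2*4) = 3.2186

0.6250 ± 3.2186i


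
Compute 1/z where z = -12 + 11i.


|z|^2 = 144+121 = 265
1/z = (-12 - 11i)/265

1/z = -0.0453 - 0.0415i


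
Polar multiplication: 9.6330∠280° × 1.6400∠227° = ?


r = 9.6330 * 1.6400 = 15.7981
theta = 280° + 227° = 507° = 147° (mod 360)

15.7981 cis(147°)


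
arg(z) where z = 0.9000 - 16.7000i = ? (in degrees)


Re = 0.9, Im = -16.7
arg = atan2(-16.7, 0.9) = -86.9152 degrees

arg(z) = -86.9152 degrees


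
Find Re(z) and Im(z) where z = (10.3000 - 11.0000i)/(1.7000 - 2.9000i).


Multiply by conjugate: (10.3000 - 11.0000i)(1.7000 + 2.9000i) / (1.7^2 + (-2.9)^2)
Numerator real = 10.3*1.7 - (11)*(-2.9) = 49.41
Numerator imag = -11*1.7 - 10.3*(-2.9) = 11.17
Denominator = 11.3
Re(z) = 49.41/11.3 = 4.3726
Im(z) = 11.17/11.3 = 0.9885

Re(z) = 4.3726, Im(z) = 0.9885


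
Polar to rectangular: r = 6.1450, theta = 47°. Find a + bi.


a = 6.1450*cos(47°) = 6.1450*0.682 = 4.1909
b = 6.1450*sin(47°) = 6.1450*0.731354 = 4.4942

4.1909 + 4.4942i


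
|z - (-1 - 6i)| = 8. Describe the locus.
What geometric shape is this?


|z - z0| = r is a circle with center z0 and radius r.
Center = (-1, -6), radius = 8

Circle with center (-1, -6) and radius 8


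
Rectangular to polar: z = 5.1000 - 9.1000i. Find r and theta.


r = sqrt(26.01+82.81) = sqrt(108.82) = 10.4317
theta = atan2(-9.1, 5.1) = -60.7320 degrees

r = 10.4317, theta = -60.7320 degrees


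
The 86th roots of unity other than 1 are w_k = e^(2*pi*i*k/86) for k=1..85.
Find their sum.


With w = e^(2*pi*i/86), all 86 of the 86th roots of unity w^0 = 1, w, ..., w^(85) sum to 0: 1 + w + ... + w^(85) = (1 - w^86)/(1 - w) = 0 since w^86 = 1, w ≠ 1.
Removing the root 1: w + w^2 + ... + w^(85) = 0 - 1 = -1

Sum = -1


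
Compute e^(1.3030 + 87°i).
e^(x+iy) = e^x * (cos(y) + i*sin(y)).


e^1.3030 = 3.6803
cos(87°) = 0.05234
sin(87°) = 0.99863
Real = 3.6803*0.05234 = 0.1926
Imag = 3.6803*0.99863 = 3.6753

0.1926 + 3.6753i


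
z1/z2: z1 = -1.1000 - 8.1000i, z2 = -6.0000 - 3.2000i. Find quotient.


Conjugate of z2 = -6.0000 + 3.2000i
Numerator: (-1.1000 - 8.1000i)(-6.0000 + 3.2000i) = 32.5200 + 45.0800i
Denominator: (-6)^2 + (-3.2)^2 = 46.24
Result = (32.5200 + 45.0800i)/46.24

0.7033 + 0.9749i


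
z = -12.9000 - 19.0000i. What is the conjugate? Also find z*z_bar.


z_bar = -12.9000 + 19.0000i
z*z_bar = (-12.9)^2 + (-19)^2 = 166.41 + 361 = 527.41

z_bar = -12.9000 + 19.0000i, z*z_bar = 527.41


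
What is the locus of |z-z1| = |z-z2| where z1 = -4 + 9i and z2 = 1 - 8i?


Equal distances means the locus is the perpendicular bisector of z1 and z2.
Midpoint = ((-4+1)/2, (9+(-8))/2) = (-1.5000, 0.5000)

Perpendicular bisector through (-1.5000, 0.5000)


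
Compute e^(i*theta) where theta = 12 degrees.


cos(12°) = 0.9781
sin(12°) = 0.2079

e^(i*12°) = 0.9781 + 0.2079i


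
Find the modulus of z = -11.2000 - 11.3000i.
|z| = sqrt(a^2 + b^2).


|z| = sqrt((-11.2)^2 + (-11.3)^2) = sqrt(125.44 + 127.69) = sqrt(253.13) = 15.9101

|z| = 15.9101


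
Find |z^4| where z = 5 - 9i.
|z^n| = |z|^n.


|z| = sqrt(25+81) = sqrt(106) = 10.2956
|z^4| = |z|^4 = (sqrt(106))^4 = 106^2 = 11236

|z^4| = 11236


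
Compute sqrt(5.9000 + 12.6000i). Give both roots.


|z| = sqrt(34.81+158.76) = 13.9129
sqrt((|z|+a)/2) = sqrt((13.9129+5.9)/2) = sqrt(9.9065) = 3.1475
sqrt((|z|-a)/2) = sqrt((13.9129-5.9)/2) = sqrt(4.0065) = 2.0016

±(3.1475 + 2.0016i) i.e. 3.1475 + 2.0016i and -3.1475 - 2.0016i


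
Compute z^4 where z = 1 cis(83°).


r^4 = 1^4 = 1
n*theta = 4*83° = 332° = 332° (mod 360)
a = 1*cos(332°) = 0.8829
b = 1*sin(332°) = -0.4695

1 cis(332°) = 0.8829 - 0.4695i


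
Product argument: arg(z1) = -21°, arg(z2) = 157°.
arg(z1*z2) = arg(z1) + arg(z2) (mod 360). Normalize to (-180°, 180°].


arg(z1*z2) = -21° + 157° = 136°
Normalized to (-180°, 180°]: 136°

136°


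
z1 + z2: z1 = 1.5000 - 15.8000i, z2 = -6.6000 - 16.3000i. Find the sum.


Real: 1.5 - 6.6 = -5.1
Imag: -15.8 - 16.3 = -32.1

-5.1000 - 32.1000i


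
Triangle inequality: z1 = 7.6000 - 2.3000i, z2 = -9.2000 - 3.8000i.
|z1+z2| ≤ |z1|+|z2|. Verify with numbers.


|z1| = sqrt(7.6^2 + (-2.3)^2) = sqrt(63.05) = 7.9404
|z2| = sqrt((-9.2)^2 + (-3.8)^2) = sqrt(99.08) = 9.9539
z1+z2 = -1.6000 - 6.1000i
|z1+z2| = sqrt(39.77) = 6.3063
|z1|+|z2| = 7.9404 + 9.9539 = 17.8943

|z1+z2| = 6.3063 ≤ |z1|+|z2| = 17.8943 (verified)


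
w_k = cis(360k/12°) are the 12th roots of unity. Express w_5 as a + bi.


Angle = 360*5/12 = 150°
a = cos(150°) = -0.8660
b = sin(150°) = 0.5000

-0.8660 + 0.5000i


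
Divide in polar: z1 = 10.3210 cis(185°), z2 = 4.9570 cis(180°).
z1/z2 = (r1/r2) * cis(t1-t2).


r = 10.3210 / 4.9570 = 2.0821
theta = 185° - 180° = 5° = 5° (mod 360)

2.0821 cis(5°)


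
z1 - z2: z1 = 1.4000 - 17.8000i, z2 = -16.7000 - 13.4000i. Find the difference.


Real: 1.4 + 16.7 = 18.1
Imag: -17.8 + 13.4 = -4.4

18.1000 - 4.4000i


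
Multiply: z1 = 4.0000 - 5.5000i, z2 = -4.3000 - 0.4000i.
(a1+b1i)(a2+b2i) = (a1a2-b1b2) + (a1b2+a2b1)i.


Real = 4*(-4.3) - (-5.5)*(-0.4) = -17.2 - 2.2 = -19.4
Imag = 4*(-0.4) - (4.3)*(-5.5) = -1.6 + 23.65 = 22.05

-19.4000 + 22.0500i


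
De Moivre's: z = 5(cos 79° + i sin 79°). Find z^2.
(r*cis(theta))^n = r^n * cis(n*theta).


r^2 = 5^2 = 25
n*theta = 2*79° = 158° = 158° (mod 360)
a = 25*cos(158°) = -23.1796
b = 25*sin(158°) = 9.3652

25 cis(158°) = -23.1796 + 9.3652i


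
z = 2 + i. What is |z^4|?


|z| = sqrt(4+1) = sqrt(5) = 2.2361
|z^4| = |z|^4 = (sqrt(5))^4 = 5^2 = 25

|z^4| = 25


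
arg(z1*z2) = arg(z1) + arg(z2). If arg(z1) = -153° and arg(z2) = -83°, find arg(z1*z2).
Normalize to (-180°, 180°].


arg(z1*z2) = -153° - 83° = -236°
Normalized to (-180°, 180°]: 124°

124°


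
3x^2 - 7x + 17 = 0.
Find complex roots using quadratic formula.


disc = (-7)^2 - 4*3*17 = 49 - 204 = -155
sqrt(|disc|) = sqrt(155) = 12.4499
Real part = 7/(2*3) = 1.1667
Imag part = 12.4499/(2*3) = 2.0750

1.1667 ± 2.0750i


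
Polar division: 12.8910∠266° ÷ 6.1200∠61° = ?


r = 12.8910 / 6.1200 = 2.1064
theta = 266° - 61° = 205° = 205° (mod 360)

2.1064 cis(205°)


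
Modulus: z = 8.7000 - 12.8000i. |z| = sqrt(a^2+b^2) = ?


|z| = sqrt(8.7^2 + (-12.8)^2) = sqrt(75.69 + 163.84) = sqrt(239.53) = 15.4768

|z| = 15.4768


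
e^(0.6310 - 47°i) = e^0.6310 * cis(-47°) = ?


e^0.6310 = 1.8795
cos(-47°) = 0.682
sin(-47°) = -0.73135
Real = 1.8795*0.682 = 1.2818
Imag = 1.8795*(-0.73135) = -1.3746

1.2818 - 1.3746i


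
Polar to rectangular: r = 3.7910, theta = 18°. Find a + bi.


a = 3.7910*cos(18°) = 3.7910*0.95106 = 3.6055
b = 3.7910*sin(18°) = 3.7910*0.30902 = 1.1715

3.6055 + 1.1715i


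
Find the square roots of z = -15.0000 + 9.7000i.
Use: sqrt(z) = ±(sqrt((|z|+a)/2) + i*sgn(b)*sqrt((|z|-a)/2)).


|z| = sqrt(225+94.09) = 17.8631
sqrt((|z|+a)/2) = sqrt((17.8631+(-15))/2) = sqrt(1.4315) = 1.1965
sqrt((|z|-a)/2) = sqrt((17.8631-(-15))/2) = sqrt(16.4315) = 4.0536

±(1.1965 + 4.0536i) i.e. 1.1965 + 4.0536i and -1.1965 - 4.0536i


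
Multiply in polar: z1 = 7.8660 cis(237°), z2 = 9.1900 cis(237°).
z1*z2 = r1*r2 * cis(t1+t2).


r = 7.8660 * 9.1900 = 72.2885
theta = 237° + 237° = 474° = 114° (mod 360)

72.2885 cis(114°)


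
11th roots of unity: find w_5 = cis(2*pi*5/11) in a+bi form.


Angle = 360*5/11 = 163.6364°
a = cos(163.6364°) = -0.9595
b = sin(163.6364°) = 0.2817

-0.9595 + 0.2817i


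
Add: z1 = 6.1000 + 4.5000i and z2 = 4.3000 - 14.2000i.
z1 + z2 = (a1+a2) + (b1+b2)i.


Real: 6.1 + 4.3 = 10.4
Imag: 4.5 - 14.2 = -9.7

10.4000 - 9.7000i


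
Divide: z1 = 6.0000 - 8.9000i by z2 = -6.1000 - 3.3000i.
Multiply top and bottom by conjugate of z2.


Conjugate of z2 = -6.1000 + 3.3000i
Numerator: (6.0000 - 8.9000i)(-6.1000 + 3.3000i) = -7.2300 + 74.0900i
Denominator: (-6.1)^2 + (-3.3)^2 = 48.1
Result = (-7.2300 + 74.0900i)/48.1

-0.1503 + 1.5403i


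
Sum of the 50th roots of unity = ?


The sum of all 50th roots of unity is 0.
Geometric series: (1 - w^50)/(1 - w) = (1-1)/(1-w) = 0 since w^50 = 1, w ≠ 1.
Alternatively: coefficient of z^49 in z^50 - 1 is 0.

0


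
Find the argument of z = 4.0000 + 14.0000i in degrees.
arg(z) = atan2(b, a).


Re = 4, Im = 14
arg = atan2(14, 4) = 74.0546 degrees

arg(z) = 74.0546 degrees


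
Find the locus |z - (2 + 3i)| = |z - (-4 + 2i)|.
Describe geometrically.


Equal distances means the locus is the perpendicular bisector of z1 and z2.
Midpoint = ((2+(-4))/2, (3+2)/2) = (-1.0000, 2.5000)

Perpendicular bisector through (-1.0000, 2.5000)


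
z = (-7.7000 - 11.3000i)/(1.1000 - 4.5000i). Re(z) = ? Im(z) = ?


Multiply by conjugate: (-7.7000 - 11.3000i)(1.1000 + 4.5000i) / (1.1^2 + (-4.5)^2)
Numerator real = -7.7*1.1 - (11.3)*(-4.5) = 42.38
Numerator imag = -11.3*1.1 - (-7.7)*(-4.5) = -47.08
Denominator = 21.46
Re(z) = 42.38/21.46 = 1.9748
Im(z) = -47.08/21.46 = -2.1938

Re(z) = 1.9748, Im(z) = -2.1938


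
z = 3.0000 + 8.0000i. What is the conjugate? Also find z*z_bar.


z_bar = 3.0000 - 8.0000i
z*z_bar = 3^2 + 8^2 = 9 + 64 = 73

z_bar = 3.0000 - 8.0000i, z*z_bar = 73


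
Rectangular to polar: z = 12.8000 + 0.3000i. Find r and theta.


r = sqrt(163.84+0.09) = sqrt(163.93) = 12.8035
theta = atan2(0.3, 12.8) = 1.3426 degrees

r = 12.8035, theta = 1.3426 degrees


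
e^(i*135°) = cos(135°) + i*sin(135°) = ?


cos(135°) = -0.7071
sin(135°) = 0.7071

e^(i*135°) = -0.7071 + 0.7071i


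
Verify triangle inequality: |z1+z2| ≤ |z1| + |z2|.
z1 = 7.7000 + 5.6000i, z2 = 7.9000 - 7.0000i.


|z1| = sqrt(7.7^2 + 5.6^2) = sqrt(90.65) = 9.5210
|z2| = sqrt(7.9^2 + (-7)^2) = sqrt(111.41) = 10.5551
z1+z2 = 15.6000 - 1.4000i
|z1+z2| = sqrt(245.32) = 15.6627
|z1|+|z2| = 9.5210 + 10.5551 = 20.0761

|z1+z2| = 15.6627 ≤ |z1|+|z2| = 20.0761 (verified)


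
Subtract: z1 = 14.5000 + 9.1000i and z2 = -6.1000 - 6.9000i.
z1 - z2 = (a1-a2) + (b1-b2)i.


Real: 14.5 + 6.1 = 20.6
Imag: 9.1 + 6.9 = 16

20.6000 + 16.0000i


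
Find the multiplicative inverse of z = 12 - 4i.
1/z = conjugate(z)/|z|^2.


|z|^2 = 144+16 = 160
1/z = (12 + 4i)/160

1/z = 0.0750 + 0.0250i


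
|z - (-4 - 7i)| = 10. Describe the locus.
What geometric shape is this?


|z - z0| = r is a circle with center z0 and radius r.
Center = (-4, -7), radius = 10

Circle with center (-4, -7) and radius 10


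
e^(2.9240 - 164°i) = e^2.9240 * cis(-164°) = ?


e^2.9240 = 18.6156
cos(-164°) = -0.961262
sin(-164°) = -0.27564
Real = 18.6156*(-0.961262) = -17.8945
Imag = 18.6156*(-0.27564) = -5.1312

-17.8945 - 5.1312i


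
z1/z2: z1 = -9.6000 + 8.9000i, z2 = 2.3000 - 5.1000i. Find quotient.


Conjugate of z2 = 2.3000 + 5.1000i
Numerator: (-9.6000 + 8.9000i)(2.3000 + 5.1000i) = -67.4700 - 28.4900i
Denominator: 2.3^2 + (-5.1)^2 = 31.3
Result = (-67.4700 - 28.4900i)/31.3

-2.1556 - 0.9102i


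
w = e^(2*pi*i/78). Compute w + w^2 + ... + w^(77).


With w = e^(2*pi*i/78), all 78 of the 78th roots of unity w^0 = 1, w, ..., w^(77) sum to 0: 1 + w + ... + w^(77) = (1 - w^78)/(1 - w) = 0 since w^78 = 1, w ≠ 1.
Removing the root 1: w + w^2 + ... + w^(77) = 0 - 1 = -1

Sum = -1


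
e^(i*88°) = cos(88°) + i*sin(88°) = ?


cos(88°) = 0.0349
sin(88°) = 0.9994

e^(i*88°) = 0.0349 + 0.9994i


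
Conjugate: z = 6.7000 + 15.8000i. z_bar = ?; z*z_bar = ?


z_bar = 6.7000 - 15.8000i
z*z_bar = 6.7^2 + 15.8^2 = 44.89 + 249.64 = 294.53

z_bar = 6.7000 - 15.8000i, z*z_bar = 294.53


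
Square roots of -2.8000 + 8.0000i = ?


|z| = sqrt(7.84+64) = 8.4758
sqrt((|z|+a)/2) = sqrt((8.4758+(-2.8))/2) = sqrt(2.8379) = 1.6846
sqrt((|z|-a)/2) = sqrt((8.4758-(-2.8))/2) = sqrt(5.6379) = 2.3744

±(1.6846 + 2.3744i) i.e. 1.6846 + 2.3744i and -1.6846 - 2.3744i


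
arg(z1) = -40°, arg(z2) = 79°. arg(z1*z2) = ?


arg(z1*z2) = -40° + 79° = 39°
Normalized to (-180°, 180°]: 39°

39°


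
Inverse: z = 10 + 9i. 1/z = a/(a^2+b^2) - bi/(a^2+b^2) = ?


|z|^2 = 100+81 = 181
1/z = (10 - 9i)/181

1/z = 0.0552 - 0.0497i


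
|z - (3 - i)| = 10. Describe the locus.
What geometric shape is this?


|z - z0| = r is a circle with center z0 and radius r.
Center = (3, -1), radius = 10

Circle with center (3, -1) and radius 10


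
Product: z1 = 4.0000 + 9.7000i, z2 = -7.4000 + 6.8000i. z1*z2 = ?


Real = 4*(-7.4) - 9.7*6.8 = -29.6 - 65.96 = -95.56
Imag = 4*6.8 - (7.4)*9.7 = 27.2 - (71.78) = -44.58

-95.5600 - 44.5800i


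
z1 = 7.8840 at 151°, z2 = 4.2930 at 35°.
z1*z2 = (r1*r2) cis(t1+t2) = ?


r = 7.8840 * 4.2930 = 33.8460
theta = 151° + 35° = 186° = 186° (mod 360)

33.8460 cis(186°)


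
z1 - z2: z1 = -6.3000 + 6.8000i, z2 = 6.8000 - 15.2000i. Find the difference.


Real: -6.3 - 6.8 = -13.1
Imag: 6.8 + 15.2 = 22

-13.1000 + 22.0000i


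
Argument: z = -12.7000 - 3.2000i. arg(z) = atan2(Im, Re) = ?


Re = -12.7, Im = -3.2
arg = atan2(-3.2, -12.7) = -165.8577 degrees

arg(z) = -165.8577 degrees


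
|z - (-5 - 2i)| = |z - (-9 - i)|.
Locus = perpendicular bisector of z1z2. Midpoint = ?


Equal distances means the locus is the perpendicular bisector of z1 and z2.
Midpoint = ((-5+(-9))/2, (-2+(-1))/2) = (-7.0000, -1.5000)

Perpendicular bisector through (-7.0000, -1.5000)


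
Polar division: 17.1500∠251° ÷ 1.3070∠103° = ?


r = 17.1500 / 1.3070 = 13.1217
theta = 251° - 103° = 148° = 148° (mod 360)

13.1217 cis(148°)


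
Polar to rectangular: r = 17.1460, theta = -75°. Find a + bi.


a = 17.1460*cos(-75°) = 17.1460*0.25882 = 4.4377
b = 17.1460*sin(-75°) = 17.1460*(-0.96593) = -16.5618

4.4377 - 16.5618i


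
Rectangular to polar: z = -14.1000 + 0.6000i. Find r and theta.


r = sqrt(198.81+0.36) = sqrt(199.17) = 14.1128
theta = atan2(0.6, -14.1) = 177.5634 degrees

r = 14.1128, theta = 177.5634 degrees


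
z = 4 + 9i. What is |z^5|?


|z| = sqrt(16+81) = sqrt(97) = 9.8489
|z^5| = |z|^5 = (sqrt(97))^5 = 97^2 * sqrt(97) = 9409*sqrt(97)

|z^5| = 9409*sqrt(97) ≈ 92667.9031


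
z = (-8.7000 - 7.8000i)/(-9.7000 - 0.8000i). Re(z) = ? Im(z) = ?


Multiply by conjugate: (-8.7000 - 7.8000i)(-9.7000 + 0.8000i) / ((-9.7)^2 + (-0.8)^2)
Numerator real = -8.7*(-9.7) - (7.8)*(-0.8) = 90.63
Numerator imag = -7.8*(-9.7) - (-8.7)*(-0.8) = 68.7
Denominator = 94.73
Re(z) = 90.63/94.73 = 0.9567
Im(z) = 68.7/94.73 = 0.7252

Re(z) = 0.9567, Im(z) = 0.7252


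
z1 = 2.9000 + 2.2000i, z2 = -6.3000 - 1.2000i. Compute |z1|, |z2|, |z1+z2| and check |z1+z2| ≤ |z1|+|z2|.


|z1| = sqrt(2.9^2 + 2.2^2) = sqrt(13.25) = 3.6401
|z2| = sqrt((-6.3)^2 + (-1.2)^2) = sqrt(41.13) = 6.4133
z1+z2 = -3.4000 + 1.0000i
|z1+z2| = sqrt(12.56) = 3.5440
|z1|+|z2| = 3.6401 + 6.4133 = 10.0534

|z1+z2| = 3.5440 ≤ |z1|+|z2| = 10.0534 (verified)


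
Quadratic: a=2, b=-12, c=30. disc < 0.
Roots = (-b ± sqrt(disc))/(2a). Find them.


disc = (-12)^2 - 4*2*30 = 144 - 240 = -96
sqrt(|disc|) = sqrt(96) = 9.7980
Real part = 12/(2*2) = 3.0000
Imag part = 9.7980/(2*2) = 2.4495

3.0000 ± 2.4495i


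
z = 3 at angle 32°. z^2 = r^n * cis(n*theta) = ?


r^2 = 3^2 = 9
n*theta = 2*32° = 64° = 64° (mod 360)
a = 9*cos(64°) = 3.9453
b = 9*sin(64°) = 8.0891

9 cis(64°) = 3.9453 + 8.0891i


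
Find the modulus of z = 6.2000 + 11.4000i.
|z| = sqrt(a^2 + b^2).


|z| = sqrt(6.2^2 + 11.4^2) = sqrt(38.44 + 129.96) = sqrt(168.4) = 12.9769

|z| = 12.9769


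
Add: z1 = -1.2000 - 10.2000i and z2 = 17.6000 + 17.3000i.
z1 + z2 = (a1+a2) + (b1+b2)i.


Real: -1.2 + 17.6 = 16.4
Imag: -10.2 + 17.3 = 7.1

16.4000 + 7.1000i


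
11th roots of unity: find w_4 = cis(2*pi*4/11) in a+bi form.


Angle = 360*4/11 = 130.9091°
a = cos(130.9091°) = -0.6549
b = sin(130.9091°) = 0.7557

-0.6549 + 0.7557i


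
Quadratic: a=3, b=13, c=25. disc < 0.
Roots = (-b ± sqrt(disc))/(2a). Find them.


disc = 13^2 - 4*3*25 = 169 - 300 = -131
sqrt(|disc|) = sqrt(131) = 11.4455
Real part = -13/(2*3) = -2.1667
Imag part = 11.4455/(2*3) = 1.9076

-2.1667 ± 1.9076i


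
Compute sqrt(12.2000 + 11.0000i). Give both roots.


|z| = sqrt(148.84+121) = 16.4268
sqrt((|z|+a)/2) = sqrt((16.4268+12.2)/2) = sqrt(14.3134) = 3.7833
sqrt((|z|-a)/2) = sqrt((16.4268-12.2)/2) = sqrt(2.1134) = 1.4538

±(3.7833 + 1.4538i) i.e. 3.7833 + 1.4538i and -3.7833 - 1.4538i


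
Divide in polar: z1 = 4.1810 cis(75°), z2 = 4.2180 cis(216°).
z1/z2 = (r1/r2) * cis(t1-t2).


r = 4.1810 / 4.2180 = 0.9912
theta = 75° - 216° = -141° = 219° (mod 360)

0.9912 cis(219°)


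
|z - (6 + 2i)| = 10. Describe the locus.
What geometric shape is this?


|z - z0| = r is a circle with center z0 and radius r.
Center = (6, 2), radius = 10

Circle with center (6, 2) and radius 10


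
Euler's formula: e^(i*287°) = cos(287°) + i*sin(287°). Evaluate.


cos(287°) = 0.2924
sin(287°) = -0.9563

e^(i*287°) = 0.2924 - 0.9563i


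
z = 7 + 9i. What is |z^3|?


|z| = sqrt(49+81) = sqrt(130) = 11.4018
|z^3| = |z|^3 = (sqrt(130))^3 = 130*sqrt(130)

|z^3| = 130*sqrt(130) ≈ 1482.2281


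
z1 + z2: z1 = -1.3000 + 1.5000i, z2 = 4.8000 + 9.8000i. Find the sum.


Real: -1.3 + 4.8 = 3.5
Imag: 1.5 + 9.8 = 11.3

3.5000 + 11.3000i


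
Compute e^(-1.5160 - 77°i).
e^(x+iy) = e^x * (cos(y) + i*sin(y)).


e^-1.5160 = 0.2196
cos(-77°) = 0.225
sin(-77°) = -0.9744
Real = 0.2196*0.225 = 0.0494
Imag = 0.2196*(-0.9744) = -0.2140

0.0494 - 0.2140i


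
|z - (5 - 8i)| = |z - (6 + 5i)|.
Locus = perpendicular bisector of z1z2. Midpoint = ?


Equal distances means the locus is the perpendicular bisector of z1 and z2.
Midpoint = ((5+6)/2, (-8+5)/2) = (5.5000, -1.5000)

Perpendicular bisector through (5.5000, -1.5000)


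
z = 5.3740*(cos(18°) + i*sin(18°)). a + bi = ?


a = 5.3740*cos(18°) = 5.3740*0.95106 = 5.1110
b = 5.3740*sin(18°) = 5.3740*0.30902 = 1.6607

5.1110 + 1.6607i


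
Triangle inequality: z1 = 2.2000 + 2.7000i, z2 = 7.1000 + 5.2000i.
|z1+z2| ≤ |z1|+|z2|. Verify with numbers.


|z1| = sqrt(2.2^2 + 2.7^2) = sqrt(12.13) = 3.4828
|z2| = sqrt(7.1^2 + 5.2^2) = sqrt(77.45) = 8.8006
z1+z2 = 9.3000 + 7.9000i
|z1+z2| = sqrt(148.9) = 12.2025
|z1|+|z2| = 3.4828 + 8.8006 = 12.2834

|z1+z2| = 12.2025 ≤ |z1|+|z2| = 12.2834 (verified)


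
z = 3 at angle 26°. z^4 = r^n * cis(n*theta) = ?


r^4 = 3^4 = 81
n*theta = 4*26° = 104° = 104° (mod 360)
a = 81*cos(104°) = -19.5957
b = 81*sin(104°) = 78.5940

81 cis(104°) = -19.5957 + 78.5940i


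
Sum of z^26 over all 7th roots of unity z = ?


The roots are w_k = w^k with w = e^(2*pi*i/7), and (w^k)^26 = (w^26)^k.
So S = 1 + u + u^2 + ... + u^(6) with u = w^26.
26 = 3*7 + 5, so 26 is not a multiple of 7: u = (w^7)^3 * w^5 = w^5 ≠ 1 (w is a primitive 7th root), while u^7 = (w^7)^26 = 1.
Geometric series: S = (1 - u^7)/(1 - u) = (1 - 1)/(1 - u) = 0

S = 0


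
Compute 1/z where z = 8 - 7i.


|z|^2 = 64+49 = 113
1/z = (8 + 7i)/113

1/z = 0.0708 + 0.0619i


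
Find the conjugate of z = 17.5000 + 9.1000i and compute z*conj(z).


z_bar = 17.5000 - 9.1000i
z*z_bar = 17.5^2 + 9.1^2 = 306.25 + 82.81 = 389.06

z_bar = 17.5000 - 9.1000i, z*z_bar = 389.06
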